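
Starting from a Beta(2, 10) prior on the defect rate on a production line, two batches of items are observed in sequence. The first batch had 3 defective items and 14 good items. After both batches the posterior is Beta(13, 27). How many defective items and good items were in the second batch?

Sequential conjugate updates are equivalent to a single update on the pooled data, so total successes = posterior α − prior α and total failures = posterior β − prior β.
Total across both batches: 13−2=11 defective items, 27−10=17 good items.
Subtract the first batch: 11−3=8 defective items and 17−14=3 good items.

8 defective items and 3 good items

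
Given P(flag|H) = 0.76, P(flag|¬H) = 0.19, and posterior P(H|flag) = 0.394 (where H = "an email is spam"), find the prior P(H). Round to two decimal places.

Bayes' rule in odds form gives O(H|E) = O(H)·[P(E|H)/P(E|¬H)], hence O(H) = O(H|E)/LR.
Posterior odds = 0.394/(1−0.394) = 0.6502. LR = 0.76/0.19 = 4.0000.
Prior odds = 0.6502/4.0000 = 0.1626, so P(H) = 0.1626/(1+0.1626) ≈ 0.14.

P(H) = 0.14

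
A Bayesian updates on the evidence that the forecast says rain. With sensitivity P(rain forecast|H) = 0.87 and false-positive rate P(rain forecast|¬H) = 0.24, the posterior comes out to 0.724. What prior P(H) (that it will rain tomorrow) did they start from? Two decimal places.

P(H) = 0.42

Bayes' rule in odds form gives O(H|E) = O(H)·[P(E|H)/P(E|¬H)], hence O(H) = O(H|E)/LR.
Posterior odds = 0.724/(1−0.724) = 2.6232. LR = 0.87/0.24 = 3.6250.
Prior odds = 2.6232/3.6250 = 0.7236, so P(H) = 0.7236/(1+0.7236) ≈ 0.42.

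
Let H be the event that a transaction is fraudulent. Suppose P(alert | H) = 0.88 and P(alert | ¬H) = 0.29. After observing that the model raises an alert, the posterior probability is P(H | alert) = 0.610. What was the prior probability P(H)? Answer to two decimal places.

In odds form, posterior odds = prior odds × likelihood ratio, so prior odds = posterior odds ÷ LR.
Posterior odds = 0.610/(1−0.610) = 1.5641. LR = 0.88/0.29 = 3.0345.
Prior odds = 1.5641/3.0345 = 0.5154, so P(H) = 0.5154/(1+0.5154) ≈ 0.34.

P(H) = 0.34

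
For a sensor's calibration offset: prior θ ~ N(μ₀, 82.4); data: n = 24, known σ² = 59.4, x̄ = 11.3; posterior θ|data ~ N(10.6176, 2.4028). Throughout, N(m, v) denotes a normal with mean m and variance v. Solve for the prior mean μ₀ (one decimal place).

The posterior mean is a precision-weighted average: μ_n = (τ₀μ₀ + τ_data·x̄)/(τ₀+τ_data), with τ₀=1/σ₀² and τ_data=n/σ².
Here τ₀ = 1/82.4 = 0.012136 and τ_data = 24/59.4 = 0.404040, so τ_n = 0.416176.
Rearranging for μ₀: μ₀ = (μ_n·τ_n − τ_data·x̄)/τ₀ = (10.6176·0.416176 − 0.404040·11.3) / 0.012136 = -0.146862/0.012136 ≈ -12.1.

μ₀ = -12.1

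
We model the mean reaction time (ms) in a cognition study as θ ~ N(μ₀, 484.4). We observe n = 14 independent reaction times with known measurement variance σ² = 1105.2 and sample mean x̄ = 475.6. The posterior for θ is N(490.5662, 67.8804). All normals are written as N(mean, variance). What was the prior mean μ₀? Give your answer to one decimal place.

μ₀ = 582.4

The posterior mean is a precision-weighted average: μ_n = (τ₀μ₀ + τ_data·x̄)/(τ₀+τ_data), with τ₀=1/σ₀² and τ_data=n/σ².
Here τ₀ = 1/484.4 = 0.002064 and τ_data = 14/1105.2 = 0.012667, so τ_n = 0.014731.
Rearranging for μ₀: μ₀ = (μ_n·τ_n − τ_data·x̄)/τ₀ = (490.5662·0.014731 − 0.012667·475.6) / 0.002064 = 1.202105/0.002064 ≈ 582.4.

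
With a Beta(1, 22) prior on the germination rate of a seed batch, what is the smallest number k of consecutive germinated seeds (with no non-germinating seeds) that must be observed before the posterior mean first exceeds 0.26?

k = 7

After k germinated seeds and 0 non-germinating seeds the posterior is Beta(1+k, 22), with mean (1+k)/(1+22+k).
Set (1+k)/(23+k) > 0.26 and solve: k > (0.26·23 − 1)/(1 − 0.26) = 6.730.
The smallest integer exceeding 6.730 is 7, and checking k=7: (8)/(30) = 0.2667 > 0.26.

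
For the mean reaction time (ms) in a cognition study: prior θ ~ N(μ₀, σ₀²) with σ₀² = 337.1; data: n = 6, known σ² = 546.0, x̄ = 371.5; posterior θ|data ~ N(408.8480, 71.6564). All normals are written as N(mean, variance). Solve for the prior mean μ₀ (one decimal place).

The posterior mean is a precision-weighted average: μ_n = (τ₀μ₀ + τ_data·x̄)/(τ₀+τ_data), with τ₀=1/σ₀² and τ_data=n/σ².
Here τ₀ = 1/337.1 = 0.002966 and τ_data = 6/546.0 = 0.010989, so τ_n = 0.013955.
Rearranging for μ₀: μ₀ = (μ_n·τ_n − τ_data·x̄)/τ₀ = (408.8480·0.013955 − 0.010989·371.5) / 0.002966 = 1.623060/0.002966 ≈ 547.2.

μ₀ = 547.2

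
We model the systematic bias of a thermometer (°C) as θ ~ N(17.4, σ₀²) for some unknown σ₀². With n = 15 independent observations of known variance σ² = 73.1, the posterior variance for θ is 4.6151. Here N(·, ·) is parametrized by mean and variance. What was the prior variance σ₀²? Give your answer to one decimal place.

For the Normal–Normal model with known σ², precisions add: τ_n = τ₀ + n/σ².
So 1/σ₀² = 1/4.6151 − 15/73.1 = 0.216680 − 0.205198 = 0.011482.
Hence σ₀² = 1/0.011482 ≈ 87.1.

σ₀² = 87.1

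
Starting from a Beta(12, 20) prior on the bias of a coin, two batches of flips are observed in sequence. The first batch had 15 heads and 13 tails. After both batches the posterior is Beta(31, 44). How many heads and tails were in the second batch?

Sequential conjugate updates are equivalent to a single update on the pooled data, so total successes = posterior α − prior α and total failures = posterior β − prior β.
Total across both batches: 31−12=19 heads, 44−20=24 tails.
Subtract the first batch: 19−15=4 heads and 24−13=11 tails.

4 heads and 11 tails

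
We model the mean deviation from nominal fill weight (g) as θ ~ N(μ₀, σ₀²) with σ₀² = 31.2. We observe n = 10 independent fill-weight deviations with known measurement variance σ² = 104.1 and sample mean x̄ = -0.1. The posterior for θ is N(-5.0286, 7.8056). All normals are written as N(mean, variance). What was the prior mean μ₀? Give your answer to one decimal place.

With known observation variance, the Normal–Normal posterior has precision τ_n = τ₀ + n/σ² and mean μ_n = (τ₀μ₀ + (n/σ²)x̄)/τ_n.
Here τ₀ = 1/31.2 = 0.032051 and τ_data = 10/104.1 = 0.096061, so τ_n = 0.128112.
Rearranging for μ₀: μ₀ = (μ_n·τ_n − τ_data·x̄)/τ₀ = (-5.0286·0.128112 − 0.096061·-0.1) / 0.032051 = -0.634618/0.032051 ≈ -19.8.

μ₀ = -19.8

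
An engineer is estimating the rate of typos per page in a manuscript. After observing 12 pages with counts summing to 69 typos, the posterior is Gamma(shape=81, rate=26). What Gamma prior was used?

A Gamma(α, β) prior (rate parametrization) on a Poisson rate with n observations summing to S gives posterior Gamma(α+S, β+n).
So α = 81 − 69 = 12 and β = 26 − 12 = 14.

Gamma(shape=12, rate=14)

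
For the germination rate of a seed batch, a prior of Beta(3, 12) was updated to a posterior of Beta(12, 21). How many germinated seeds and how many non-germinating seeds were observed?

Under Beta–binomial conjugacy the posterior parameters are (α+s, β+f).
So s = 12 − 3 = 9 and f = 21 − 12 = 9.

9 germinated seeds and 9 non-germinating seeds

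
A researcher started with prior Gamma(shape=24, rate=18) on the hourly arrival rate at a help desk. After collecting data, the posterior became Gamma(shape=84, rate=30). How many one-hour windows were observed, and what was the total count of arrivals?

Gamma–Poisson conjugacy: posterior shape = α + Σxᵢ, posterior rate = β + n.
Matching: Σxᵢ = 84 − 24 = 60 and n = 30 − 18 = 12.

n = 12 one-hour windows with total 60 arrivals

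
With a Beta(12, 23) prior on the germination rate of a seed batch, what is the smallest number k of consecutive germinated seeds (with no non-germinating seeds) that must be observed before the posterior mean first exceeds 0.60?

After k germinated seeds and 0 non-germinating seeds the posterior is Beta(12+k, 23), with mean (12+k)/(12+23+k).
Set (12+k)/(35+k) > 0.60 and solve: k > (0.60·35 − 12)/(1 − 0.60) = 22.500.
The smallest integer exceeding 22.500 is 23.

k = 23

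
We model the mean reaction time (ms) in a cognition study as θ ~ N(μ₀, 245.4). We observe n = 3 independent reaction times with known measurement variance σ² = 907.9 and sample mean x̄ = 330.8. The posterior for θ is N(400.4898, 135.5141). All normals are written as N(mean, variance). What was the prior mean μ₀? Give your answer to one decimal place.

μ₀ = 457.0

With known observation variance, the Normal–Normal posterior has precision τ_n = τ₀ + n/σ² and mean μ_n = (τ₀μ₀ + (n/σ²)x̄)/τ_n.
Here τ₀ = 1/245.4 = 0.004075 and τ_data = 3/907.9 = 0.003304, so τ_n = 0.007379.
Rearranging for μ₀: μ₀ = (μ_n·τ_n − τ_data·x̄)/τ₀ = (400.4898·0.007379 − 0.003304·330.8) / 0.004075 = 1.862251/0.004075 ≈ 457.0.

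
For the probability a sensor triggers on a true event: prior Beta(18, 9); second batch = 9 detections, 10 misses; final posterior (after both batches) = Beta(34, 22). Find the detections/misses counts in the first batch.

Because Beta–binomial updating is additive in the counts, the combined data contributed (α_post−α_prior, β_post−β_prior) successes and failures.
Total across both batches: 34−18=16 detections, 22−9=13 misses.
Subtract the second batch: 16−9=7 detections and 13−10=3 misses.

7 detections and 3 misses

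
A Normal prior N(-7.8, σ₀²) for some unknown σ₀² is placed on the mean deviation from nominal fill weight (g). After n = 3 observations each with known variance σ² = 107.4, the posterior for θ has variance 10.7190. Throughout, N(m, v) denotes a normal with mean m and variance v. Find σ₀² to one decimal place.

σ₀² = 15.3

For the Normal–Normal model with known σ², precisions add: τ_n = τ₀ + n/σ².
So 1/σ₀² = 1/10.7190 − 3/107.4 = 0.093292 − 0.027933 = 0.065359.
Hence σ₀² = 1/0.065359 ≈ 15.3.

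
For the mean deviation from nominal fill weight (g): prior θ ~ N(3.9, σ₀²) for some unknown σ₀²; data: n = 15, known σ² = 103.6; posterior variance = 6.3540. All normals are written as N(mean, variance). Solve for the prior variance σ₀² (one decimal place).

For the Normal–Normal model with known σ², precisions add: τ_n = τ₀ + n/σ².
So 1/σ₀² = 1/6.3540 − 15/103.6 = 0.157381 − 0.144788 = 0.012593.
Hence σ₀² = 1/0.012593 ≈ 79.4.

σ₀² = 79.4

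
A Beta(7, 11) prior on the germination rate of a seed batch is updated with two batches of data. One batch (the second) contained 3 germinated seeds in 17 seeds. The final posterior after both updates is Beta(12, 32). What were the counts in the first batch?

2 germinated seeds and 7 non-germinating seeds

Because Beta–binomial updating is additive in the counts, the combined data contributed (α_post−α_prior, β_post−β_prior) successes and failures.
Total across both batches: 12−7=5 germinated seeds, 32−11=21 non-germinating seeds.
Subtract the second batch: 5−3=2 germinated seeds and 21−14=7 non-germinating seeds.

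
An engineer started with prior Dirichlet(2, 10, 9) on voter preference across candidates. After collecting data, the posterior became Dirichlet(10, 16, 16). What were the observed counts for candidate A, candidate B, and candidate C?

For a Dirichlet(α) prior with multinomial counts c, the posterior is Dirichlet(α + c) componentwise.
Counts are posterior − prior componentwise: 10−2=8, 16−10=6, 16−9=7.

counts (8, 6, 7)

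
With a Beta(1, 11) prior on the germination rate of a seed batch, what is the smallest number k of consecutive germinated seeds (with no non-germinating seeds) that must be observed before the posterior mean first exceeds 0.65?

After k germinated seeds and 0 non-germinating seeds the posterior is Beta(1+k, 11), with mean (1+k)/(1+11+k).
Set (1+k)/(12+k) > 0.65 and solve: k > (0.65·12 − 1)/(1 − 0.65) = 19.429.
The smallest integer exceeding 19.429 is 20.

k = 20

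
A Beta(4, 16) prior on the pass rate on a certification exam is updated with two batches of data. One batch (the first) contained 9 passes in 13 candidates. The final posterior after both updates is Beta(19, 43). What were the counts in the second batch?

6 passes and 23 failures

Because Beta–binomial updating is additive in the counts, the combined data contributed (α_post−α_prior, β_post−β_prior) successes and failures.
Total across both batches: 19−4=15 passes, 43−16=27 failures.
Subtract the first batch: 15−9=6 passes and 27−4=23 failures.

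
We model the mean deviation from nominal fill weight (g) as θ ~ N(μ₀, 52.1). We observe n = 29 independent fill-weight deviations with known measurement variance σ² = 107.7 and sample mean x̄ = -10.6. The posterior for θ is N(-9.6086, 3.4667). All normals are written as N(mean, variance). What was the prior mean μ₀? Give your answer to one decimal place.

μ₀ = 4.3

With known observation variance, the Normal–Normal posterior has precision τ_n = τ₀ + n/σ² and mean μ_n = (τ₀μ₀ + (n/σ²)x̄)/τ_n.
Here τ₀ = 1/52.1 = 0.019194 and τ_data = 29/107.7 = 0.269266, so τ_n = 0.288460.
Rearranging for μ₀: μ₀ = (μ_n·τ_n − τ_data·x̄)/τ₀ = (-9.6086·0.288460 − 0.269266·-10.6) / 0.019194 = 0.082523/0.019194 ≈ 4.3.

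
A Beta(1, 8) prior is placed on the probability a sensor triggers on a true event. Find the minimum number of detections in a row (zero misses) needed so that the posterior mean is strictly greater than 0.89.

After k detections and 0 misses the posterior is Beta(1+k, 8), with mean (1+k)/(1+8+k).
Set (1+k)/(9+k) > 0.89 and solve: k > (0.89·9 − 1)/(1 − 0.89) = 63.727.
The smallest integer exceeding 63.727 is 64, and checking k=64: (65)/(73) = 0.8904 > 0.89.

k = 64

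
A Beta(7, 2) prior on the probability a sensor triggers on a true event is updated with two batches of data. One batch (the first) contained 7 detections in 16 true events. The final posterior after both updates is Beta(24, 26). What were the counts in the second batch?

Because Beta–binomial updating is additive in the counts, the combined data contributed (α_post−α_prior, β_post−β_prior) successes and failures.
Total across both batches: 24−7=17 detections, 26−2=24 misses.
Subtract the first batch: 17−7=10 detections and 24−9=15 misses.

10 detections and 15 misses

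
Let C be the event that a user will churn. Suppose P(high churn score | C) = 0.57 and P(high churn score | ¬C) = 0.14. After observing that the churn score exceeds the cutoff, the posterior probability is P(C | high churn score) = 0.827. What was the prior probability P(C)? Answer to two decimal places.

Bayes' rule in odds form gives O(C|E) = O(C)·[P(E|C)/P(E|¬C)], hence O(C) = O(C|E)/LR.
Posterior odds = 0.827/(1−0.827) = 4.7803. LR = 0.57/0.14 = 4.0714.
Prior odds = 4.7803/4.0714 = 1.1741, so P(C) = 1.1741/(1+1.1741) ≈ 0.54.

P(C) = 0.54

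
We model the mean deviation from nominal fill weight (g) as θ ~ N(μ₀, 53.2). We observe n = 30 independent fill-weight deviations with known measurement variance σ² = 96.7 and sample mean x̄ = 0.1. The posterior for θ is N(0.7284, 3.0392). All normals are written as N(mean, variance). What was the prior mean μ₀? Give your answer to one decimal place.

μ₀ = 11.1

The posterior mean is a precision-weighted average: μ_n = (τ₀μ₀ + τ_data·x̄)/(τ₀+τ_data), with τ₀=1/σ₀² and τ_data=n/σ².
Here τ₀ = 1/53.2 = 0.018797 and τ_data = 30/96.7 = 0.310238, so τ_n = 0.329035.
Rearranging for μ₀: μ₀ = (μ_n·τ_n − τ_data·x̄)/τ₀ = (0.7284·0.329035 − 0.310238·0.1) / 0.018797 = 0.208645/0.018797 ≈ 11.1.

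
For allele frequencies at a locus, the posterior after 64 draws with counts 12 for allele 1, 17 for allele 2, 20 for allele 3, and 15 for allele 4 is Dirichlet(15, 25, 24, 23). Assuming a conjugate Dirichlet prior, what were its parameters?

For a Dirichlet(α) prior with multinomial counts c, the posterior is Dirichlet(α + c) componentwise.
Subtract each count from the matching posterior parameter: 15−12=3, 25−17=8, 24−20=4, 23−15=8.

Dirichlet(3, 8, 4, 8)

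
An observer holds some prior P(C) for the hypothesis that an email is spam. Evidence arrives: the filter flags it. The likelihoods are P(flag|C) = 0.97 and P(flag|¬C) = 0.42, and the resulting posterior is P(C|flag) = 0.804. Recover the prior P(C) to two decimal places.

P(C) = 0.64

In odds form, posterior odds = prior odds × likelihood ratio, so prior odds = posterior odds ÷ LR.
Posterior odds = 0.804/(1−0.804) = 4.1020. LR = 0.97/0.42 = 2.3095.
Prior odds = 4.1020/2.3095 = 1.7761, so P(C) = 1.7761/(1+1.7761) ≈ 0.64.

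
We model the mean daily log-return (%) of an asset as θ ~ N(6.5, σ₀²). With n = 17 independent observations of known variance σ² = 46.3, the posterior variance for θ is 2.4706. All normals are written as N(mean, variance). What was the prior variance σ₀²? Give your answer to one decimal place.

For the Normal–Normal model with known σ², precisions add: τ_n = τ₀ + n/σ².
So 1/σ₀² = 1/2.4706 − 17/46.3 = 0.404760 − 0.367171 = 0.037589.
Hence σ₀² = 1/0.037589 ≈ 26.6.

σ₀² = 26.6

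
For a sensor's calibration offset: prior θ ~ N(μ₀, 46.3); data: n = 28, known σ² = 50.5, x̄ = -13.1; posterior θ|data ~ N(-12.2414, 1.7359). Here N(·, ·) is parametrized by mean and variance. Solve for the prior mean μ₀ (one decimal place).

The posterior mean is a precision-weighted average: μ_n = (τ₀μ₀ + τ_data·x̄)/(τ₀+τ_data), with τ₀=1/σ₀² and τ_data=n/σ².
Here τ₀ = 1/46.3 = 0.021598 and τ_data = 28/50.5 = 0.554455, so τ_n = 0.576053.
Rearranging for μ₀: μ₀ = (μ_n·τ_n − τ_data·x̄)/τ₀ = (-12.2414·0.576053 − 0.554455·-13.1) / 0.021598 = 0.211665/0.021598 ≈ 9.8.

μ₀ = 9.8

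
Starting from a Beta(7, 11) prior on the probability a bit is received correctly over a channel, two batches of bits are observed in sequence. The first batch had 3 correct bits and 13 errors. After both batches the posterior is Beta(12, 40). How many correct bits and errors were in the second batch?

2 correct bits and 16 errors

Because Beta–binomial updating is additive in the counts, the combined data contributed (α_post−α_prior, β_post−β_prior) successes and failures.
Total across both batches: 12−7=5 correct bits, 40−11=29 errors.
Subtract the first batch: 5−3=2 correct bits and 29−13=16 errors.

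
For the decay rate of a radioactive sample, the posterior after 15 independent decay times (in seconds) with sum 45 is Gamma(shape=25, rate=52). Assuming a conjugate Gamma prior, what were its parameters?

Gamma(shape=10, rate=7)

For an exponential likelihood with a Gamma(α, β) prior on the rate, n observations with total T give posterior Gamma(α+n, β+T).
So α = 25 − 15 = 10 and β = 52 − 45 = 7.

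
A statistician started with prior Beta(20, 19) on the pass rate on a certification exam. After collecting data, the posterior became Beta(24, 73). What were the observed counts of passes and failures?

4 passes and 54 failures

Beta is conjugate to the binomial likelihood: posterior = Beta(α+s, β+f).
So s = 24 − 20 = 4 and f = 73 − 19 = 54.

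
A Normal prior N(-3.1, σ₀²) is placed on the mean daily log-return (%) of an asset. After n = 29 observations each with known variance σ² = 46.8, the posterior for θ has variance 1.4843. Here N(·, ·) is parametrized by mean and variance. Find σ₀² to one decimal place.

For the Normal–Normal model with known σ², precisions add: τ_n = τ₀ + n/σ².
So 1/σ₀² = 1/1.4843 − 29/46.8 = 0.673718 − 0.619658 = 0.054060.
Hence σ₀² = 1/0.054060 ≈ 18.5.

σ₀² = 18.5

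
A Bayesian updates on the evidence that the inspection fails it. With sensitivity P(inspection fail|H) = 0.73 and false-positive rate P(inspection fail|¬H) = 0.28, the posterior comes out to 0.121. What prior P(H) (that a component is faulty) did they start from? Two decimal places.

In odds form, posterior odds = prior odds × likelihood ratio, so prior odds = posterior odds ÷ LR.
Posterior odds = 0.121/(1−0.121) = 0.1377. LR = 0.73/0.28 = 2.6071.
Prior odds = 0.1377/2.6071 = 0.0528, so P(H) = 0.0528/(1+0.0528) ≈ 0.05.

P(H) = 0.05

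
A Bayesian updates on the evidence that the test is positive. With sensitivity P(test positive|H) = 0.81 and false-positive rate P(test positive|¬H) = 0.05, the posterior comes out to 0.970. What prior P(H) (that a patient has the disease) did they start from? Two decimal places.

P(H) = 0.67

Bayes' rule in odds form gives O(H|E) = O(H)·[P(E|H)/P(E|¬H)], hence O(H) = O(H|E)/LR.
Posterior odds = 0.970/(1−0.970) = 32.3333. LR = 0.81/0.05 = 16.2000.
Prior odds = 32.3333/16.2000 = 1.9959, so P(H) = 1.9959/(1+1.9959) ≈ 0.67.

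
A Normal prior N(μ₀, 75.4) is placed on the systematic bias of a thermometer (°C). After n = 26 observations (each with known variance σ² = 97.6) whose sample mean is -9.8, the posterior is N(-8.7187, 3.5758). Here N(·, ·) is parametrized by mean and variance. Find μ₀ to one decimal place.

μ₀ = 13.0

The posterior mean is a precision-weighted average: μ_n = (τ₀μ₀ + τ_data·x̄)/(τ₀+τ_data), with τ₀=1/σ₀² and τ_data=n/σ².
Here τ₀ = 1/75.4 = 0.013263 and τ_data = 26/97.6 = 0.266393, so τ_n = 0.279656.
Rearranging for μ₀: μ₀ = (μ_n·τ_n − τ_data·x̄)/τ₀ = (-8.7187·0.279656 − 0.266393·-9.8) / 0.013263 = 0.172415/0.013263 ≈ 13.0.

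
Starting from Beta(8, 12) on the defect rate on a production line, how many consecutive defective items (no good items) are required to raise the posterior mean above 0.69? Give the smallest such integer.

After k defective items and 0 good items the posterior is Beta(8+k, 12), with mean (8+k)/(8+12+k).
Set (8+k)/(20+k) > 0.69 and solve: k > (0.69·20 − 8)/(1 − 0.69) = 18.710.
The smallest integer exceeding 18.710 is 19, and checking k=19: (27)/(39) = 0.6923 > 0.69.

k = 19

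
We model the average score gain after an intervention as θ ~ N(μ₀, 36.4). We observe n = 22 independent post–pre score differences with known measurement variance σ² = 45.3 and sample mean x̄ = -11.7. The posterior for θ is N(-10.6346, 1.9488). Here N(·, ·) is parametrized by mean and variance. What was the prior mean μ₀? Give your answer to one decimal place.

With known observation variance, the Normal–Normal posterior has precision τ_n = τ₀ + n/σ² and mean μ_n = (τ₀μ₀ + (n/σ²)x̄)/τ_n.
Here τ₀ = 1/36.4 = 0.027473 and τ_data = 22/45.3 = 0.485651, so τ_n = 0.513124.
Rearranging for μ₀: μ₀ = (μ_n·τ_n − τ_data·x̄)/τ₀ = (-10.6346·0.513124 − 0.485651·-11.7) / 0.027473 = 0.225248/0.027473 ≈ 8.2.

μ₀ = 8.2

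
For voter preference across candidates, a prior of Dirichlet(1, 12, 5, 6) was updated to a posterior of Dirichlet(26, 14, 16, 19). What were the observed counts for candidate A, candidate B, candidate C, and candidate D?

For a Dirichlet(α) prior with multinomial counts c, the posterior is Dirichlet(α + c) componentwise.
Counts are posterior − prior componentwise: 26−1=25, 14−12=2, 16−5=11, 19−6=13.

counts (25, 2, 11, 13)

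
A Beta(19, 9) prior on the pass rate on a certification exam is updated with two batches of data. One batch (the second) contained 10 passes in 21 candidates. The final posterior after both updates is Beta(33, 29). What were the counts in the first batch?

4 passes and 9 failures

Because Beta–binomial updating is additive in the counts, the combined data contributed (α_post−α_prior, β_post−β_prior) successes and failures.
Total across both batches: 33−19=14 passes, 29−9=20 failures.
Subtract the second batch: 14−10=4 passes and 20−11=9 failures.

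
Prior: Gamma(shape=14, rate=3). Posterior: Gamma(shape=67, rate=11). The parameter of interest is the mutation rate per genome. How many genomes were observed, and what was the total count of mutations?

A Gamma(α, β) prior (rate parametrization) on a Poisson rate with n observations summing to S gives posterior Gamma(α+S, β+n).
Matching: Σxᵢ = 67 − 14 = 53 and n = 11 − 3 = 8.

n = 8 genomes with total 53 mutations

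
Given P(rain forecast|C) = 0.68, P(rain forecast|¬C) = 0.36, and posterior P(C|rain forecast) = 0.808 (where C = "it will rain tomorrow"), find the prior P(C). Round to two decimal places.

P(C) = 0.69

In odds form, posterior odds = prior odds × likelihood ratio, so prior odds = posterior odds ÷ LR.
Posterior odds = 0.808/(1−0.808) = 4.2083. LR = 0.68/0.36 = 1.8889.
Prior odds = 4.2083/1.8889 = 2.2279, so P(C) = 2.2279/(1+2.2279) ≈ 0.69.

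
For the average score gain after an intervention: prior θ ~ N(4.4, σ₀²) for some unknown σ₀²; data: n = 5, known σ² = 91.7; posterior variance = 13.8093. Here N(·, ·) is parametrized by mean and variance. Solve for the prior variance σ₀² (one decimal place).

σ₀² = 55.9

For the Normal–Normal model with known σ², precisions add: τ_n = τ₀ + n/σ².
So 1/σ₀² = 1/13.8093 − 5/91.7 = 0.072415 − 0.054526 = 0.017889.
Hence σ₀² = 1/0.017889 ≈ 55.9.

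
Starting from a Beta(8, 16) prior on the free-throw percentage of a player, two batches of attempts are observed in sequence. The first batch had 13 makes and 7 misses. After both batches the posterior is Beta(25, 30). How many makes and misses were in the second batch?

4 makes and 7 misses

Sequential conjugate updates are equivalent to a single update on the pooled data, so total successes = posterior α − prior α and total failures = posterior β − prior β.
Total across both batches: 25−8=17 makes, 30−16=14 misses.
Subtract the first batch: 17−13=4 makes and 14−7=7 misses.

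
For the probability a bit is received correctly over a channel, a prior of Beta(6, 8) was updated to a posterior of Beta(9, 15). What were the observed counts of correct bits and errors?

3 correct bits and 7 errors

Beta is conjugate to the binomial likelihood: posterior = Beta(α+s, β+f).
So s = 9 − 6 = 3 and f = 15 − 8 = 7.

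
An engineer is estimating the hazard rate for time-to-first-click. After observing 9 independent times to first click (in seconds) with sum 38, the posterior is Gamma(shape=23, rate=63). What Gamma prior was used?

Gamma(shape=14, rate=25)

For an exponential likelihood with a Gamma(α, β) prior on the rate, n observations with total T give posterior Gamma(α+n, β+T).
So α = 23 − 9 = 14 and β = 63 − 38 = 25.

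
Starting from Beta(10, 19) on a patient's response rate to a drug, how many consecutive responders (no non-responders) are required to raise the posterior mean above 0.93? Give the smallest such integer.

After k responders and 0 non-responders the posterior is Beta(10+k, 19), with mean (10+k)/(10+19+k).
Set (10+k)/(29+k) > 0.93 and solve: k > (0.93·29 − 10)/(1 − 0.93) = 242.429.
The smallest integer exceeding 242.429 is 243, and checking k=243: (253)/(272) = 0.9301 > 0.93.

k = 243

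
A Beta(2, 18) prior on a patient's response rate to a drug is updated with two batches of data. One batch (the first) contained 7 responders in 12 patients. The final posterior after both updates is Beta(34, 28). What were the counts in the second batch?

25 responders and 5 non-responders

Sequential conjugate updates are equivalent to a single update on the pooled data, so total successes = posterior α − prior α and total failures = posterior β − prior β.
Total across both batches: 34−2=32 responders, 28−18=10 non-responders.
Subtract the first batch: 32−7=25 responders and 10−5=5 non-responders.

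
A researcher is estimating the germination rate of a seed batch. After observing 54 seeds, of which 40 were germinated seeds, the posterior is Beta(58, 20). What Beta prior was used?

Beta(18, 6)

Under Beta–binomial conjugacy the posterior parameters are (α+s, β+f).
So α = 58 − 40 = 18 and β = 20 − 14 = 6.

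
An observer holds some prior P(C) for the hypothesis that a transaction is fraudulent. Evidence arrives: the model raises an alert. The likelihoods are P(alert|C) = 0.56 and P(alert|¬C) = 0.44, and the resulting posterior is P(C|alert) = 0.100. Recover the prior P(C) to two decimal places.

P(C) = 0.08

Bayes' rule in odds form gives O(C|E) = O(C)·[P(E|C)/P(E|¬C)], hence O(C) = O(C|E)/LR.
Posterior odds = 0.100/(1−0.100) = 0.1111. LR = 0.56/0.44 = 1.2727.
Prior odds = 0.1111/1.2727 = 0.0873, so P(C) = 0.0873/(1+0.0873) ≈ 0.08.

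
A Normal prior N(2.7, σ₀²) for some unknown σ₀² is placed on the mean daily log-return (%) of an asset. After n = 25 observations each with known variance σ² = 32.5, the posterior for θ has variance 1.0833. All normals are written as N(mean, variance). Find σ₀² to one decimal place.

σ₀² = 6.5

For the Normal–Normal model with known σ², precisions add: τ_n = τ₀ + n/σ².
So 1/σ₀² = 1/1.0833 − 25/32.5 = 0.923105 − 0.769231 = 0.153874.
Hence σ₀² = 1/0.153874 ≈ 6.5.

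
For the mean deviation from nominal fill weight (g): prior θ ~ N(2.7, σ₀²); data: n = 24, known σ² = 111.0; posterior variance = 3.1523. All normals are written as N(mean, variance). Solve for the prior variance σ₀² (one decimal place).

σ₀² = 9.9

Posterior precision equals prior precision plus data precision: 1/σ_n² = 1/σ₀² + n/σ².
So 1/σ₀² = 1/3.1523 − 24/111.0 = 0.317229 − 0.216216 = 0.101013.
Hence σ₀² = 1/0.101013 ≈ 9.9.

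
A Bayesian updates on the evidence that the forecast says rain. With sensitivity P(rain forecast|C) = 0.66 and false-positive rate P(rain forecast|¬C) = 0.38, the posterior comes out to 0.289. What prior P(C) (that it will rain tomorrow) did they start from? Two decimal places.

P(C) = 0.19

In odds form, posterior odds = prior odds × likelihood ratio, so prior odds = posterior odds ÷ LR.
Posterior odds = 0.289/(1−0.289) = 0.4065. LR = 0.66/0.38 = 1.7368.
Prior odds = 0.4065/1.7368 = 0.2341, so P(C) = 0.2341/(1+0.2341) ≈ 0.19.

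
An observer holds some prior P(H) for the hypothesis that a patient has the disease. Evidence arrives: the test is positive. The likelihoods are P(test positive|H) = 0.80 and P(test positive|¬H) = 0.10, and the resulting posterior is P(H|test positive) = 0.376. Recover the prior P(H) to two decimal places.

P(H) = 0.07

In odds form, posterior odds = prior odds × likelihood ratio, so prior odds = posterior odds ÷ LR.
Posterior odds = 0.376/(1−0.376) = 0.6026. LR = 0.80/0.10 = 8.0000.
Prior odds = 0.6026/8.0000 = 0.0753, so P(H) = 0.0753/(1+0.0753) ≈ 0.07.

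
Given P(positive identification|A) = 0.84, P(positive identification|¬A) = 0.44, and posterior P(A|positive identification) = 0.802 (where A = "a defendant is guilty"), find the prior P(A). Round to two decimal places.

Bayes' rule in odds form gives O(A|E) = O(A)·[P(E|A)/P(E|¬A)], hence O(A) = O(A|E)/LR.
Posterior odds = 0.802/(1−0.802) = 4.0505. LR = 0.84/0.44 = 1.9091.
Prior odds = 4.0505/1.9091 = 2.1217, so P(A) = 2.1217/(1+2.1217) ≈ 0.68.

P(A) = 0.68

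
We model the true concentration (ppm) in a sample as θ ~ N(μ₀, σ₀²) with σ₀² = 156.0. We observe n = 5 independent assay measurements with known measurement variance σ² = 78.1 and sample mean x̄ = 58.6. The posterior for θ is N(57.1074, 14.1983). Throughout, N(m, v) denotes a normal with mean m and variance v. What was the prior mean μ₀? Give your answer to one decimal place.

μ₀ = 42.2

With known observation variance, the Normal–Normal posterior has precision τ_n = τ₀ + n/σ² and mean μ_n = (τ₀μ₀ + (n/σ²)x̄)/τ_n.
Here τ₀ = 1/156.0 = 0.006410 and τ_data = 5/78.1 = 0.064020, so τ_n = 0.070430.
Rearranging for μ₀: μ₀ = (μ_n·τ_n − τ_data·x̄)/τ₀ = (57.1074·0.070430 − 0.064020·58.6) / 0.006410 = 0.270502/0.006410 ≈ 42.2.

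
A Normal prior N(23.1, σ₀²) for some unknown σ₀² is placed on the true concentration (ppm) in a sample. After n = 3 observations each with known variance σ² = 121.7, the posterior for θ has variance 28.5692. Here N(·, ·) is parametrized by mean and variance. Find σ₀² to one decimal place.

σ₀² = 96.6

For the Normal–Normal model with known σ², precisions add: τ_n = τ₀ + n/σ².
So 1/σ₀² = 1/28.5692 − 3/121.7 = 0.035003 − 0.024651 = 0.010352.
Hence σ₀² = 1/0.010352 ≈ 96.6.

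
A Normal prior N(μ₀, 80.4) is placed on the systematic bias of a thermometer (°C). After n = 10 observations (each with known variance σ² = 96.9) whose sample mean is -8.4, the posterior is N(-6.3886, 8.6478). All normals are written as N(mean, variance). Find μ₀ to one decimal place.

μ₀ = 10.3

With known observation variance, the Normal–Normal posterior has precision τ_n = τ₀ + n/σ² and mean μ_n = (τ₀μ₀ + (n/σ²)x̄)/τ_n.
Here τ₀ = 1/80.4 = 0.012438 and τ_data = 10/96.9 = 0.103199, so τ_n = 0.115637.
Rearranging for μ₀: μ₀ = (μ_n·τ_n − τ_data·x̄)/τ₀ = (-6.3886·0.115637 − 0.103199·-8.4) / 0.012438 = 0.128113/0.012438 ≈ 10.3.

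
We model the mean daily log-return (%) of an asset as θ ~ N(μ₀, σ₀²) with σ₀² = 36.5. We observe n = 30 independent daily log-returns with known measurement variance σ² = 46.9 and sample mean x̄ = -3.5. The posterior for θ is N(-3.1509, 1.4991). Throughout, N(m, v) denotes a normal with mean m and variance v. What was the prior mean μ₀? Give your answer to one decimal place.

μ₀ = 5.0

With known observation variance, the Normal–Normal posterior has precision τ_n = τ₀ + n/σ² and mean μ_n = (τ₀μ₀ + (n/σ²)x̄)/τ_n.
Here τ₀ = 1/36.5 = 0.027397 and τ_data = 30/46.9 = 0.639659, so τ_n = 0.667056.
Rearranging for μ₀: μ₀ = (μ_n·τ_n − τ_data·x̄)/τ₀ = (-3.1509·0.667056 − 0.639659·-3.5) / 0.027397 = 0.136980/0.027397 ≈ 5.0.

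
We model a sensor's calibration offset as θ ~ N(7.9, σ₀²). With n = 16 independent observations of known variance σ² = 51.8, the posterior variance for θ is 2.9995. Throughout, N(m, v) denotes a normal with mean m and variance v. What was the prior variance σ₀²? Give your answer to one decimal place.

σ₀² = 40.8

Posterior precision equals prior precision plus data precision: 1/σ_n² = 1/σ₀² + n/σ².
So 1/σ₀² = 1/2.9995 − 16/51.8 = 0.333389 − 0.308880 = 0.024509.
Hence σ₀² = 1/0.024509 ≈ 40.8.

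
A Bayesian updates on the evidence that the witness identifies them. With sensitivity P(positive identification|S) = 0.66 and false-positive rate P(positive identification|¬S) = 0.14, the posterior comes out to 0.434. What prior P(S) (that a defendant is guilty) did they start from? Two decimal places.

P(S) = 0.14

Bayes' rule in odds form gives O(S|E) = O(S)·[P(E|S)/P(E|¬S)], hence O(S) = O(S|E)/LR.
Posterior odds = 0.434/(1−0.434) = 0.7668. LR = 0.66/0.14 = 4.7143.
Prior odds = 0.7668/4.7143 = 0.1627, so P(S) = 0.1627/(1+0.1627) ≈ 0.14.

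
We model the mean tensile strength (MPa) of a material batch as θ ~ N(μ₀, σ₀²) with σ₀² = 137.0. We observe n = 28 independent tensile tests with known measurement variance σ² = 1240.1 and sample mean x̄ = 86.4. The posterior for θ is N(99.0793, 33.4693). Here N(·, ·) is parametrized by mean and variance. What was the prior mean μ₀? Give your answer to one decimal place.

μ₀ = 138.3

The posterior mean is a precision-weighted average: μ_n = (τ₀μ₀ + τ_data·x̄)/(τ₀+τ_data), with τ₀=1/σ₀² and τ_data=n/σ².
Here τ₀ = 1/137.0 = 0.007299 and τ_data = 28/1240.1 = 0.022579, so τ_n = 0.029878.
Rearranging for μ₀: μ₀ = (μ_n·τ_n − τ_data·x̄)/τ₀ = (99.0793·0.029878 − 0.022579·86.4) / 0.007299 = 1.009466/0.007299 ≈ 138.3.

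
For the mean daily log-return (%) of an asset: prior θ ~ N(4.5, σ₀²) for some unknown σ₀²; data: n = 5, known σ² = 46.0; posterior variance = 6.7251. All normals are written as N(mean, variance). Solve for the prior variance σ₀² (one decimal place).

σ₀² = 25.0

For the Normal–Normal model with known σ², precisions add: τ_n = τ₀ + n/σ².
So 1/σ₀² = 1/6.7251 − 5/46.0 = 0.148697 − 0.108696 = 0.040001.
Hence σ₀² = 1/0.040001 ≈ 25.0.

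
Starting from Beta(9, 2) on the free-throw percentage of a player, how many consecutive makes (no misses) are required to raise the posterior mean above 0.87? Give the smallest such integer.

k = 5

After k makes and 0 misses the posterior is Beta(9+k, 2), with mean (9+k)/(9+2+k).
Set (9+k)/(11+k) > 0.87 and solve: k > (0.87·11 − 9)/(1 − 0.87) = 4.385.
The smallest integer exceeding 4.385 is 5.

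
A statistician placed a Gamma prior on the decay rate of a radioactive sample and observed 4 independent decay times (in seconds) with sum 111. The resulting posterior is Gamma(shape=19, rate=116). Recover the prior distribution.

Gamma(shape=15, rate=5)

Gamma–exponential conjugacy: posterior shape = α + n, posterior rate = β + Σtᵢ.
So α = 19 − 4 = 15 and β = 116 − 111 = 5.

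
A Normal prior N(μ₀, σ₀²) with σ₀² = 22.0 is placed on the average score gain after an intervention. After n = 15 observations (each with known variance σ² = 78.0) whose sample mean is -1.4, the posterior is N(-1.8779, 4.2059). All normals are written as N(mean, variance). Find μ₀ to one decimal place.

With known observation variance, the Normal–Normal posterior has precision τ_n = τ₀ + n/σ² and mean μ_n = (τ₀μ₀ + (n/σ²)x̄)/τ_n.
Here τ₀ = 1/22.0 = 0.045455 and τ_data = 15/78.0 = 0.192308, so τ_n = 0.237763.
Rearranging for μ₀: μ₀ = (μ_n·τ_n − τ_data·x̄)/τ₀ = (-1.8779·0.237763 − 0.192308·-1.4) / 0.045455 = -0.177264/0.045455 ≈ -3.9.

μ₀ = -3.9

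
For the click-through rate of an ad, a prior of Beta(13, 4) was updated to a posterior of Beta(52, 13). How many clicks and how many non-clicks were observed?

39 clicks and 9 non-clicks

Under Beta–binomial conjugacy the posterior parameters are (a+s, b+f).
Match parameters: s=52−13=39, f=13−4=9.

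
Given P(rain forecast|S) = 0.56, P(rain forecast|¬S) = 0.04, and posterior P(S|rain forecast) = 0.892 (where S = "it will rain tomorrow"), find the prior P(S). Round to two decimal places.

Bayes' rule in odds form gives O(S|E) = O(S)·[P(E|S)/P(E|¬S)], hence O(S) = O(S|E)/LR.
Posterior odds = 0.892/(1−0.892) = 8.2593. LR = 0.56/0.04 = 14.0000.
Prior odds = 8.2593/14.0000 = 0.5899, so P(S) = 0.5899/(1+0.5899) ≈ 0.37.

P(S) = 0.37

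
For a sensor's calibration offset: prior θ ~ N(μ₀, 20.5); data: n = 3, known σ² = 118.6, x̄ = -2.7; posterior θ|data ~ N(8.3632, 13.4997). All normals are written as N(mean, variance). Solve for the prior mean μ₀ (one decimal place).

μ₀ = 14.1

With known observation variance, the Normal–Normal posterior has precision τ_n = τ₀ + n/σ² and mean μ_n = (τ₀μ₀ + (n/σ²)x̄)/τ_n.
Here τ₀ = 1/20.5 = 0.048780 and τ_data = 3/118.6 = 0.025295, so τ_n = 0.074075.
Rearranging for μ₀: μ₀ = (μ_n·τ_n − τ_data·x̄)/τ₀ = (8.3632·0.074075 − 0.025295·-2.7) / 0.048780 = 0.687801/0.048780 ≈ 14.1.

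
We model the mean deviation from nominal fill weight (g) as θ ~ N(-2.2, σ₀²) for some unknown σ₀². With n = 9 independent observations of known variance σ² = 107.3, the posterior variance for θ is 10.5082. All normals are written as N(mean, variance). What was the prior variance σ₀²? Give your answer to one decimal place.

σ₀² = 88.6

Posterior precision equals prior precision plus data precision: 1/σ_n² = 1/σ₀² + n/σ².
So 1/σ₀² = 1/10.5082 − 9/107.3 = 0.095164 − 0.083877 = 0.011287.
Hence σ₀² = 1/0.011287 ≈ 88.6.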